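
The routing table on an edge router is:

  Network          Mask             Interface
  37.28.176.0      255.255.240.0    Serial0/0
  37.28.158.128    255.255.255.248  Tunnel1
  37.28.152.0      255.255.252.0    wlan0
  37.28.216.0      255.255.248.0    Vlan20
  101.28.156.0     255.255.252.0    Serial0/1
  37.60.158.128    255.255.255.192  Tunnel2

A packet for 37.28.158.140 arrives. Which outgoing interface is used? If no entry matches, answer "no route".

No entry's prefix contains 37.28.158.140; there is no default route.

no route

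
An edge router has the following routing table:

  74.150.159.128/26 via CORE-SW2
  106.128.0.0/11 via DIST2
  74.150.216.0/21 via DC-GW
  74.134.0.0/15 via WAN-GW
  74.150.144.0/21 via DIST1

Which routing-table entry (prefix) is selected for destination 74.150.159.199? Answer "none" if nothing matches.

none

74.150.159.199 is outside every listed prefix and there is no default route.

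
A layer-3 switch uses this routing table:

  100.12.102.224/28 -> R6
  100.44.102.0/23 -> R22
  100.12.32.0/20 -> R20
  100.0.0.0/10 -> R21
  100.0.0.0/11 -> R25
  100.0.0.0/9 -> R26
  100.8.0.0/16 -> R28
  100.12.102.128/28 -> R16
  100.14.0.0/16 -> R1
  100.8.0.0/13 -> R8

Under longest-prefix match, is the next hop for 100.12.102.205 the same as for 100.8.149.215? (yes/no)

100.12.102.205: longest match 100.8.0.0/13 -> R8
100.8.149.215: longest match 100.8.0.0/16 -> R28

no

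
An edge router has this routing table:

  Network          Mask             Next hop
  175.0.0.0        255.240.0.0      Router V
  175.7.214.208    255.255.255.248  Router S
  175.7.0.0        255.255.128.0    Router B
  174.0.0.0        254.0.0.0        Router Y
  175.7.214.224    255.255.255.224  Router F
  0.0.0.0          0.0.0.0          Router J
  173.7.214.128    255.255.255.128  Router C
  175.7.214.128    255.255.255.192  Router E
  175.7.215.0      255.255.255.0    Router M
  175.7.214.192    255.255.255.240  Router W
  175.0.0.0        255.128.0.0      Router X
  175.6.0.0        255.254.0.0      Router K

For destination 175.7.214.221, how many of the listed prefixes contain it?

5

Prefixes containing 175.7.214.221:
  0.0.0.0/0 (default, matches everything)
  174.0.0.0/7 (174.0.0.0 - 175.255.255.255)
  175.0.0.0/9 (175.0.0.0 - 175.127.255.255)
  175.0.0.0/12 (175.0.0.0 - 175.15.255.255)
  175.6.0.0/15 (175.6.0.0 - 175.7.255.255)
Total matching entries: 5.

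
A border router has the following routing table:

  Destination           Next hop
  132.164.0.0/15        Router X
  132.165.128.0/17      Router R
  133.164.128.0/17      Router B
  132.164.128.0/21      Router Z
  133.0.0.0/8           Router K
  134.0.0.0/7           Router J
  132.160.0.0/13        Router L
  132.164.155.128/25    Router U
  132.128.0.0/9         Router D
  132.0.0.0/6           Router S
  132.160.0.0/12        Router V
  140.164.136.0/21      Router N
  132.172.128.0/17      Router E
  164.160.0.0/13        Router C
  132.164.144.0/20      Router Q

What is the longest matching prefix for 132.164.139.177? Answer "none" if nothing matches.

132.164.0.0/15

Entries matching 132.164.139.177:
  132.0.0.0/6 (132.0.0.0 - 135.255.255.255)
  132.128.0.0/9 (132.128.0.0 - 132.255.255.255)
  132.160.0.0/12 (132.160.0.0 - 132.175.255.255)
  132.160.0.0/13 (132.160.0.0 - 132.167.255.255)
  132.164.0.0/15 (132.164.0.0 - 132.165.255.255)
Most specific is 132.164.0.0/15.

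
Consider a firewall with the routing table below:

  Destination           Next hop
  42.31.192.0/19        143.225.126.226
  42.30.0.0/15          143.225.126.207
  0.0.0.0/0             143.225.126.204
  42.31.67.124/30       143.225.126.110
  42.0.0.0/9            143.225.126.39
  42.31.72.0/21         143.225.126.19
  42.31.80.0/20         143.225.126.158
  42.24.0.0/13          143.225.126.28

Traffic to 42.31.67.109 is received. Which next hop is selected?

Routes whose prefix contains 42.31.67.109:
  0.0.0.0/0 (default, matches everything) -> 143.225.126.204
  42.0.0.0/9 (42.0.0.0 - 42.127.255.255) -> 143.225.126.39
  42.24.0.0/13 (42.24.0.0 - 42.31.255.255) -> 143.225.126.28
  42.30.0.0/15 (42.30.0.0 - 42.31.255.255) -> 143.225.126.207
More-specific entries that do NOT match:
  42.31.67.124/30 (42.31.67.124 - 42.31.67.127) does not contain 42.31.67.109
  42.31.72.0/21 (42.31.72.0 - 42.31.79.255) does not contain 42.31.67.109
  42.31.80.0/20 (42.31.80.0 - 42.31.95.255) does not contain 42.31.67.109
  42.31.192.0/19 (42.31.192.0 - 42.31.223.255) does not contain 42.31.67.109
Longest matching prefix is /15 -> next hop 143.225.126.207.

143.225.126.207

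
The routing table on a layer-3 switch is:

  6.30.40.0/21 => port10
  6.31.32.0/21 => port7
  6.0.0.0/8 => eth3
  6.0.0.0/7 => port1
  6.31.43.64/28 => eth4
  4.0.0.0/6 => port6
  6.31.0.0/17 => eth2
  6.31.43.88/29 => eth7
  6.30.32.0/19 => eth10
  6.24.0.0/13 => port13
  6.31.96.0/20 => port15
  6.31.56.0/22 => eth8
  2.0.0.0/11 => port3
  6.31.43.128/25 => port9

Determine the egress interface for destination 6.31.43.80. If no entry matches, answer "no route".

Routes whose prefix contains 6.31.43.80:
  4.0.0.0/6 (4.0.0.0 - 7.255.255.255) -> port6
  6.0.0.0/7 (6.0.0.0 - 7.255.255.255) -> port1
  6.0.0.0/8 (6.0.0.0 - 6.255.255.255) -> eth3
  6.24.0.0/13 (6.24.0.0 - 6.31.255.255) -> port13
  6.31.0.0/17 (6.31.0.0 - 6.31.127.255) -> eth2
More-specific entries that do NOT match:
  6.31.43.88/29 (6.31.43.88 - 6.31.43.95) does not contain 6.31.43.80
  6.31.43.64/28 (6.31.43.64 - 6.31.43.79) does not contain 6.31.43.80
  6.31.43.128/25 (6.31.43.128 - 6.31.43.255) does not contain 6.31.43.80
  6.31.56.0/22 (6.31.56.0 - 6.31.59.255) does not contain 6.31.43.80
  6.30.40.0/21 (6.30.40.0 - 6.30.47.255) does not contain 6.31.43.80
  6.31.32.0/21 (6.31.32.0 - 6.31.39.255) does not contain 6.31.43.80
  6.31.96.0/20 (6.31.96.0 - 6.31.111.255) does not contain 6.31.43.80
  6.30.32.0/19 (6.30.32.0 - 6.30.63.255) does not contain 6.31.43.80
Longest matching prefix is /17 -> interface eth2.

eth2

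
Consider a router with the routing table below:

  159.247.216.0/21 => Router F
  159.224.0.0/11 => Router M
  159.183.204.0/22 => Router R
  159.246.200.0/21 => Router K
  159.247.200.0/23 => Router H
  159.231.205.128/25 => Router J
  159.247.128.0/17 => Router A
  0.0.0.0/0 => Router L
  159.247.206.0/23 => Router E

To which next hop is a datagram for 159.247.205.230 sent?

Routes whose prefix contains 159.247.205.230:
  0.0.0.0/0 (default, matches everything) -> Router L
  159.224.0.0/11 (159.224.0.0 - 159.255.255.255) -> Router M
  159.247.128.0/17 (159.247.128.0 - 159.247.255.255) -> Router A
More-specific entries that do NOT match:
  159.231.205.128/25 (159.231.205.128 - 159.231.205.255) does not contain 159.247.205.230
  159.247.200.0/23 (159.247.200.0 - 159.247.201.255) does not contain 159.247.205.230
  159.247.206.0/23 (159.247.206.0 - 159.247.207.255) does not contain 159.247.205.230
  159.183.204.0/22 (159.183.204.0 - 159.183.207.255) does not contain 159.247.205.230
  159.247.216.0/21 (159.247.216.0 - 159.247.223.255) does not contain 159.247.205.230
  159.246.200.0/21 (159.246.200.0 - 159.246.207.255) does not contain 159.247.205.230
Longest matching prefix is /17 -> next hop Router A.

Router A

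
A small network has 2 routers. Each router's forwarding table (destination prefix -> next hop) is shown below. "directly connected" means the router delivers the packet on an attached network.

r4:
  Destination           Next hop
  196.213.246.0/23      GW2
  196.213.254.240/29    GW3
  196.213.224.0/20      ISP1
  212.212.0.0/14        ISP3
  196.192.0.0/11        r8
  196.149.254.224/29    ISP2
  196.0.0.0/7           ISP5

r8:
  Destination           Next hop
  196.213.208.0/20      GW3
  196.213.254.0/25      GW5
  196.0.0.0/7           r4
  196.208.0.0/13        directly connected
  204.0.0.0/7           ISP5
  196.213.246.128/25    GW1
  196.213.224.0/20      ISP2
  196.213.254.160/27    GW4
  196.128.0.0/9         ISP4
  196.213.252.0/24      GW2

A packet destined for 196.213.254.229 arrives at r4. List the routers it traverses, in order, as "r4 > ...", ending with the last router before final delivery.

r4 > r8

At r4: longest match for 196.213.254.229 is 196.192.0.0/11 -> r8
At r8: longest match for 196.213.254.229 is 196.208.0.0/13 -> directly connected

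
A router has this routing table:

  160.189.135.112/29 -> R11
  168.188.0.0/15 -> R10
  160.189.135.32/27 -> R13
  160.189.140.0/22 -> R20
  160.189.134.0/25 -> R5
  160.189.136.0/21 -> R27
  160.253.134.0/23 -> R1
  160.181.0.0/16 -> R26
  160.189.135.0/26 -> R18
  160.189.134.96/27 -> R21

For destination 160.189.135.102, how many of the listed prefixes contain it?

0

No listed prefix contains 160.189.135.102.
Total matching entries: 0.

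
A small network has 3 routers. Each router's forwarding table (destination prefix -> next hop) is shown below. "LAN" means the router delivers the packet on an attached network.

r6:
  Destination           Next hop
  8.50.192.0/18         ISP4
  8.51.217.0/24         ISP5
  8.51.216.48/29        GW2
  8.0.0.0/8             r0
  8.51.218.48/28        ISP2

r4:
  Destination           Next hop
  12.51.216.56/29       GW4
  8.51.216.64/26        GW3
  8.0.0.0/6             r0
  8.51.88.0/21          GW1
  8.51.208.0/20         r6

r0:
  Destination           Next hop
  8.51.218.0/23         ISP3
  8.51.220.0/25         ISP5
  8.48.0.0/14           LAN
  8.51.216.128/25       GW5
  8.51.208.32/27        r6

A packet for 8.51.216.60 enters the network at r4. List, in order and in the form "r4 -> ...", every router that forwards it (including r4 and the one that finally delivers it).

At r4: longest match for 8.51.216.60 is 8.51.208.0/20 -> r6
At r6: longest match for 8.51.216.60 is 8.0.0.0/8 -> r0
At r0: longest match for 8.51.216.60 is 8.48.0.0/14 -> LAN

r4 -> r6 -> r0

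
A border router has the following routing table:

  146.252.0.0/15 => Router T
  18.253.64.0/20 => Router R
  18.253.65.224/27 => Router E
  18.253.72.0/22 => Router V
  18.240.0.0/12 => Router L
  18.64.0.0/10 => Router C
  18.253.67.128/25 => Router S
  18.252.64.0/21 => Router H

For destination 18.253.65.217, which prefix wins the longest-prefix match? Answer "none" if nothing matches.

Entries matching 18.253.65.217:
  18.240.0.0/12 (18.240.0.0 - 18.255.255.255)
  18.253.64.0/20 (18.253.64.0 - 18.253.79.255)
Most specific is 18.253.64.0/20.

18.253.64.0/20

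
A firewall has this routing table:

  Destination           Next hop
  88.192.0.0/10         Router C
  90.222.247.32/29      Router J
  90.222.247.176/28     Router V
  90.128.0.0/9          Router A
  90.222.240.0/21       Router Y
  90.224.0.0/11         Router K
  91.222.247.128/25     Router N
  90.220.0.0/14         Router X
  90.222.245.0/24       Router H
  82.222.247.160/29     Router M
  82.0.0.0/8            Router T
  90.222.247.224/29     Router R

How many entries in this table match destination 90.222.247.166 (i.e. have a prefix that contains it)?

3

Prefixes containing 90.222.247.166:
  90.128.0.0/9 (90.128.0.0 - 90.255.255.255)
  90.220.0.0/14 (90.220.0.0 - 90.223.255.255)
  90.222.240.0/21 (90.222.240.0 - 90.222.247.255)
Total matching entries: 3.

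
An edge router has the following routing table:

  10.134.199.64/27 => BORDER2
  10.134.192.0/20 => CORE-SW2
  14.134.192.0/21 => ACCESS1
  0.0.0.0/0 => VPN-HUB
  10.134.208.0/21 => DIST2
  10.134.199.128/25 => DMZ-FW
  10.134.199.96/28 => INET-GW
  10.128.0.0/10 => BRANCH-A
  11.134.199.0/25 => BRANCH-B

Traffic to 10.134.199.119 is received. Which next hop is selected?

CORE-SW2

Routes whose prefix contains 10.134.199.119:
  0.0.0.0/0 (default, matches everything) -> VPN-HUB
  10.128.0.0/10 (10.128.0.0 - 10.191.255.255) -> BRANCH-A
  10.134.192.0/20 (10.134.192.0 - 10.134.207.255) -> CORE-SW2
More-specific entries that do NOT match:
  10.134.199.96/28 (10.134.199.96 - 10.134.199.111) does not contain 10.134.199.119
  10.134.199.64/27 (10.134.199.64 - 10.134.199.95) does not contain 10.134.199.119
  10.134.199.128/25 (10.134.199.128 - 10.134.199.255) does not contain 10.134.199.119
  11.134.199.0/25 (11.134.199.0 - 11.134.199.127) does not contain 10.134.199.119
  14.134.192.0/21 (14.134.192.0 - 14.134.199.255) does not contain 10.134.199.119
  10.134.208.0/21 (10.134.208.0 - 10.134.215.255) does not contain 10.134.199.119
Longest matching prefix is /20 -> next hop CORE-SW2.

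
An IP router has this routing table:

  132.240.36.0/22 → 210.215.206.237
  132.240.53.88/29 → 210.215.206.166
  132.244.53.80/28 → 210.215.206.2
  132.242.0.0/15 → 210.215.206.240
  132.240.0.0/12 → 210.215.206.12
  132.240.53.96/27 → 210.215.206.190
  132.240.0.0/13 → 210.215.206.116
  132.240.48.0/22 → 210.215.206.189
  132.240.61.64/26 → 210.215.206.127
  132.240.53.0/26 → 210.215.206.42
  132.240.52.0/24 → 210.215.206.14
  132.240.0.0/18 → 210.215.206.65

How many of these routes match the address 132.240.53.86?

3

Prefixes containing 132.240.53.86:
  132.240.0.0/12 (132.240.0.0 - 132.255.255.255)
  132.240.0.0/13 (132.240.0.0 - 132.247.255.255)
  132.240.0.0/18 (132.240.0.0 - 132.240.63.255)
Total matching entries: 3.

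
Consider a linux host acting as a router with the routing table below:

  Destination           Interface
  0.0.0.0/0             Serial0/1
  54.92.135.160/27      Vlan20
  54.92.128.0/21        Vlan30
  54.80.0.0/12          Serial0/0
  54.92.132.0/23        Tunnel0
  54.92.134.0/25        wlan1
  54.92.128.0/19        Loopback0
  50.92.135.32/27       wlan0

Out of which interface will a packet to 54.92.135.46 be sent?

Vlan30

Routes whose prefix contains 54.92.135.46:
  0.0.0.0/0 (default, matches everything) -> Serial0/1
  54.80.0.0/12 (54.80.0.0 - 54.95.255.255) -> Serial0/0
  54.92.128.0/19 (54.92.128.0 - 54.92.159.255) -> Loopback0
  54.92.128.0/21 (54.92.128.0 - 54.92.135.255) -> Vlan30
More-specific entries that do NOT match:
  54.92.135.160/27 (54.92.135.160 - 54.92.135.191) does not contain 54.92.135.46
  50.92.135.32/27 (50.92.135.32 - 50.92.135.63) does not contain 54.92.135.46
  54.92.134.0/25 (54.92.134.0 - 54.92.134.127) does not contain 54.92.135.46
  54.92.132.0/23 (54.92.132.0 - 54.92.133.255) does not contain 54.92.135.46
Longest matching prefix is /21 -> interface Vlan30.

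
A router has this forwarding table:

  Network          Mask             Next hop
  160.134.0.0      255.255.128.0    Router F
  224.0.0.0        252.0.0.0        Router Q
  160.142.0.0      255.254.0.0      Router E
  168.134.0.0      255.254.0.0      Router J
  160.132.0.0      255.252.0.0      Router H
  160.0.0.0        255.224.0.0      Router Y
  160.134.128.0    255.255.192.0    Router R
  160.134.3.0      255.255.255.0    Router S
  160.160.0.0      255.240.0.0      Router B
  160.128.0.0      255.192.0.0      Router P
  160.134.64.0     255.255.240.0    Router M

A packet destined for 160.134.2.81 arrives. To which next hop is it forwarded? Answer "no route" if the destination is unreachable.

Routes whose prefix contains 160.134.2.81:
  160.128.0.0/10 (160.128.0.0 - 160.191.255.255) -> Router P
  160.132.0.0/14 (160.132.0.0 - 160.135.255.255) -> Router H
  160.134.0.0/17 (160.134.0.0 - 160.134.127.255) -> Router F
More-specific entries that do NOT match:
  160.134.3.0/24 (160.134.3.0 - 160.134.3.255) does not contain 160.134.2.81
  160.134.64.0/20 (160.134.64.0 - 160.134.79.255) does not contain 160.134.2.81
  160.134.128.0/18 (160.134.128.0 - 160.134.191.255) does not contain 160.134.2.81
Longest matching prefix is /17 -> next hop Router F.

Router F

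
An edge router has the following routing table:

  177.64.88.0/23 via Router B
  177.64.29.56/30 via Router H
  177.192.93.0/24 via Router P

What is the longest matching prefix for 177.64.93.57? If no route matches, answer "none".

177.64.93.57 is outside every listed prefix and there is no default route.

none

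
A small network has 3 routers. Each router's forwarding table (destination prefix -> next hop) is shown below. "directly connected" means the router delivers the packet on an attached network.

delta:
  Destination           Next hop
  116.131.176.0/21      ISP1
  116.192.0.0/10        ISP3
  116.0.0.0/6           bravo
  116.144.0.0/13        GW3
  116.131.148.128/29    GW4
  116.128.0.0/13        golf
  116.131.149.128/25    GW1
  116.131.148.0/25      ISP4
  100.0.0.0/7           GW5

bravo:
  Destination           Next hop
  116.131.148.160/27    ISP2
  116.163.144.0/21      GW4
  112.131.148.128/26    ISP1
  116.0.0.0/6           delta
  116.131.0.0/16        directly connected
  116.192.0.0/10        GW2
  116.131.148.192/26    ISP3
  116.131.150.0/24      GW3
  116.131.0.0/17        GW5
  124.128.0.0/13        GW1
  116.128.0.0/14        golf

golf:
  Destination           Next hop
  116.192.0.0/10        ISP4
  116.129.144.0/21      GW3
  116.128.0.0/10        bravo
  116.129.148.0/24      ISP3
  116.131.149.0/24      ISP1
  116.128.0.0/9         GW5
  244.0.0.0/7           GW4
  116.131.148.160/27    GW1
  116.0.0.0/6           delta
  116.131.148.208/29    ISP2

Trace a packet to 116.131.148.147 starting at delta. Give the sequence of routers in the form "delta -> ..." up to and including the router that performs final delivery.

delta -> golf -> bravo

At delta: longest match for 116.131.148.147 is 116.128.0.0/13 -> golf
At golf: longest match for 116.131.148.147 is 116.128.0.0/10 -> bravo
At bravo: longest match for 116.131.148.147 is 116.131.0.0/16 -> directly connected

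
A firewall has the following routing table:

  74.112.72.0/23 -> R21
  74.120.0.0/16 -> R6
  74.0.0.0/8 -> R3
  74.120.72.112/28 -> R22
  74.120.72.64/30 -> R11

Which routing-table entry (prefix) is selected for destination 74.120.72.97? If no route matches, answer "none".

74.120.0.0/16

Entries matching 74.120.72.97:
  74.0.0.0/8 (74.0.0.0 - 74.255.255.255)
  74.120.0.0/16 (74.120.0.0 - 74.120.255.255)
Most specific is 74.120.0.0/16.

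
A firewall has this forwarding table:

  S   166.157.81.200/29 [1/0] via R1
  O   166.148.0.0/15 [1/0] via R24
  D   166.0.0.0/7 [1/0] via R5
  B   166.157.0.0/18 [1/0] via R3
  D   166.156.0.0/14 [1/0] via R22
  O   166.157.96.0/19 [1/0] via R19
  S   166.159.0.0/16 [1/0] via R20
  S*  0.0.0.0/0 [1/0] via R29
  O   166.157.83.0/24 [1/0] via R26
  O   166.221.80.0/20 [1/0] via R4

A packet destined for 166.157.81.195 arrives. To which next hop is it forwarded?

Routes whose prefix contains 166.157.81.195:
  0.0.0.0/0 (default, matches everything) -> R29
  166.0.0.0/7 (166.0.0.0 - 167.255.255.255) -> R5
  166.156.0.0/14 (166.156.0.0 - 166.159.255.255) -> R22
More-specific entries that do NOT match:
  166.157.81.200/29 (166.157.81.200 - 166.157.81.207) does not contain 166.157.81.195
  166.157.83.0/24 (166.157.83.0 - 166.157.83.255) does not contain 166.157.81.195
  166.221.80.0/20 (166.221.80.0 - 166.221.95.255) does not contain 166.157.81.195
  166.157.96.0/19 (166.157.96.0 - 166.157.127.255) does not contain 166.157.81.195
  166.157.0.0/18 (166.157.0.0 - 166.157.63.255) does not contain 166.157.81.195
  166.159.0.0/16 (166.159.0.0 - 166.159.255.255) does not contain 166.157.81.195
  166.148.0.0/15 (166.148.0.0 - 166.149.255.255) does not contain 166.157.81.195
Longest matching prefix is /14 -> next hop R22.

R22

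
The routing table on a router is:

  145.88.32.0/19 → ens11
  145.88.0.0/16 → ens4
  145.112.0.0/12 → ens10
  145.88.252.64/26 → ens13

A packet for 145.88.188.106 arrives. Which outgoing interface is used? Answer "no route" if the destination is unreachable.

ens4

Routes whose prefix contains 145.88.188.106:
  145.88.0.0/16 (145.88.0.0 - 145.88.255.255) -> ens4
More-specific entries that do NOT match:
  145.88.252.64/26 (145.88.252.64 - 145.88.252.127) does not contain 145.88.188.106
  145.88.32.0/19 (145.88.32.0 - 145.88.63.255) does not contain 145.88.188.106
Longest matching prefix is /16 -> interface ens4.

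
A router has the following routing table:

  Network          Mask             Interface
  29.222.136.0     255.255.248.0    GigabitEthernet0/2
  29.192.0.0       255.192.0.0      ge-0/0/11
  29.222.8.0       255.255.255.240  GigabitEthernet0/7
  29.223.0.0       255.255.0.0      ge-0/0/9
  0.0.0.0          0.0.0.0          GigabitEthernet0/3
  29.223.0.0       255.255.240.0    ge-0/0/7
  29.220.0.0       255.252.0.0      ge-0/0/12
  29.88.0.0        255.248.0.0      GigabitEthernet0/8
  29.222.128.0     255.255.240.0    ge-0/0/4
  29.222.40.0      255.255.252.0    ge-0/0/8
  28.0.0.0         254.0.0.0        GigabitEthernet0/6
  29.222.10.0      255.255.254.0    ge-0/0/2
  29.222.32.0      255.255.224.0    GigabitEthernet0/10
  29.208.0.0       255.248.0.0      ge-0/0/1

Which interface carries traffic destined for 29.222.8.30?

Routes whose prefix contains 29.222.8.30:
  0.0.0.0/0 (default, matches everything) -> GigabitEthernet0/3
  28.0.0.0/7 (28.0.0.0 - 29.255.255.255) -> GigabitEthernet0/6
  29.192.0.0/10 (29.192.0.0 - 29.255.255.255) -> ge-0/0/11
  29.220.0.0/14 (29.220.0.0 - 29.223.255.255) -> ge-0/0/12
More-specific entries that do NOT match:
  29.222.8.0/28 (29.222.8.0 - 29.222.8.15) does not contain 29.222.8.30
  29.222.10.0/23 (29.222.10.0 - 29.222.11.255) does not contain 29.222.8.30
  29.222.40.0/22 (29.222.40.0 - 29.222.43.255) does not contain 29.222.8.30
  29.222.136.0/21 (29.222.136.0 - 29.222.143.255) does not contain 29.222.8.30
  29.223.0.0/20 (29.223.0.0 - 29.223.15.255) does not contain 29.222.8.30
  29.222.128.0/20 (29.222.128.0 - 29.222.143.255) does not contain 29.222.8.30
  29.222.32.0/19 (29.222.32.0 - 29.222.63.255) does not contain 29.222.8.30
  29.223.0.0/16 (29.223.0.0 - 29.223.255.255) does not contain 29.222.8.30
Longest matching prefix is /14 -> interface ge-0/0/12.

ge-0/0/12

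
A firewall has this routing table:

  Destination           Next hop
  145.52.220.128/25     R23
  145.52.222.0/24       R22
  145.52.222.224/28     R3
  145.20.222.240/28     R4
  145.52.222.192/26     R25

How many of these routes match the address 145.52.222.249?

Prefixes containing 145.52.222.249:
  145.52.222.0/24 (145.52.222.0 - 145.52.222.255)
  145.52.222.192/26 (145.52.222.192 - 145.52.222.255)
Total matching entries: 2.

2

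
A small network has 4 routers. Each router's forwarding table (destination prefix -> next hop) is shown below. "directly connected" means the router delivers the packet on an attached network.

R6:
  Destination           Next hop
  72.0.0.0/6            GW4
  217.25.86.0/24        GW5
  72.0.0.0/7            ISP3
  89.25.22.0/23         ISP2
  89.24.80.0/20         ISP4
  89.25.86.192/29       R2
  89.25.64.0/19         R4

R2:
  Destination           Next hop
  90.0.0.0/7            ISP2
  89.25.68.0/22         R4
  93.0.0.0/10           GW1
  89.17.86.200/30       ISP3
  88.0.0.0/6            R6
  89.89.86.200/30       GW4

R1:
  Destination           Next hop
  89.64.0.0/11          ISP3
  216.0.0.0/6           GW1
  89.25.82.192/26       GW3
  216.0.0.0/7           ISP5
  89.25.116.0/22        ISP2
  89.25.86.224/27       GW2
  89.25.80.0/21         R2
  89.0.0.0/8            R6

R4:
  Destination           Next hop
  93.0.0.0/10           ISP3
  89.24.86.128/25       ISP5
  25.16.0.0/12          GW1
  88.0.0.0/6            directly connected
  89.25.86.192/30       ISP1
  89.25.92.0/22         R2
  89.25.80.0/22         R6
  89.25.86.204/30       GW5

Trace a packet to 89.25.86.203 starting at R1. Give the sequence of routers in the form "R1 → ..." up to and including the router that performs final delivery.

R1 → R2 → R6 → R4

At R1: longest match for 89.25.86.203 is 89.25.80.0/21 -> R2
At R2: longest match for 89.25.86.203 is 88.0.0.0/6 -> R6
At R6: longest match for 89.25.86.203 is 89.25.64.0/19 -> R4
At R4: longest match for 89.25.86.203 is 88.0.0.0/6 -> directly connected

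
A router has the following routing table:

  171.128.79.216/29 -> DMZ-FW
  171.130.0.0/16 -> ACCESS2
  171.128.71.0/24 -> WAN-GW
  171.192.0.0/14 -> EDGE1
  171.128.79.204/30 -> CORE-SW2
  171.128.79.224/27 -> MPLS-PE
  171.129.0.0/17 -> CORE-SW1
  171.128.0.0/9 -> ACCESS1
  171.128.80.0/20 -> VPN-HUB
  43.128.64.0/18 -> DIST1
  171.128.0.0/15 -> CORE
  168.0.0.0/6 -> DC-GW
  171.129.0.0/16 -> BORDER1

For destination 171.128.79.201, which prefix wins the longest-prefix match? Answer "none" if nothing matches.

171.128.0.0/15

Entries matching 171.128.79.201:
  168.0.0.0/6 (168.0.0.0 - 171.255.255.255)
  171.128.0.0/9 (171.128.0.0 - 171.255.255.255)
  171.128.0.0/15 (171.128.0.0 - 171.129.255.255)
Most specific is 171.128.0.0/15.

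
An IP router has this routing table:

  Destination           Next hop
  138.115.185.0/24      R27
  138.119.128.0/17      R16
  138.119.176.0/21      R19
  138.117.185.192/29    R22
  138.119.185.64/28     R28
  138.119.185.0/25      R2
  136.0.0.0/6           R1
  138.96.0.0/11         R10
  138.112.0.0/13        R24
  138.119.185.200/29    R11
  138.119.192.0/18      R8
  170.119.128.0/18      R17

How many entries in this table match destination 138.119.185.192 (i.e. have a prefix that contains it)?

Prefixes containing 138.119.185.192:
  136.0.0.0/6 (136.0.0.0 - 139.255.255.255)
  138.96.0.0/11 (138.96.0.0 - 138.127.255.255)
  138.112.0.0/13 (138.112.0.0 - 138.119.255.255)
  138.119.128.0/17 (138.119.128.0 - 138.119.255.255)
Total matching entries: 4.

4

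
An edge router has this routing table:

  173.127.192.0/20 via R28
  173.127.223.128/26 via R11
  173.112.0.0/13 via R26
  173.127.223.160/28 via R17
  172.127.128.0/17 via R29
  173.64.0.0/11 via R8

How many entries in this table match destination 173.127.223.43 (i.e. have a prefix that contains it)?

No listed prefix contains 173.127.223.43.
Total matching entries: 0.

0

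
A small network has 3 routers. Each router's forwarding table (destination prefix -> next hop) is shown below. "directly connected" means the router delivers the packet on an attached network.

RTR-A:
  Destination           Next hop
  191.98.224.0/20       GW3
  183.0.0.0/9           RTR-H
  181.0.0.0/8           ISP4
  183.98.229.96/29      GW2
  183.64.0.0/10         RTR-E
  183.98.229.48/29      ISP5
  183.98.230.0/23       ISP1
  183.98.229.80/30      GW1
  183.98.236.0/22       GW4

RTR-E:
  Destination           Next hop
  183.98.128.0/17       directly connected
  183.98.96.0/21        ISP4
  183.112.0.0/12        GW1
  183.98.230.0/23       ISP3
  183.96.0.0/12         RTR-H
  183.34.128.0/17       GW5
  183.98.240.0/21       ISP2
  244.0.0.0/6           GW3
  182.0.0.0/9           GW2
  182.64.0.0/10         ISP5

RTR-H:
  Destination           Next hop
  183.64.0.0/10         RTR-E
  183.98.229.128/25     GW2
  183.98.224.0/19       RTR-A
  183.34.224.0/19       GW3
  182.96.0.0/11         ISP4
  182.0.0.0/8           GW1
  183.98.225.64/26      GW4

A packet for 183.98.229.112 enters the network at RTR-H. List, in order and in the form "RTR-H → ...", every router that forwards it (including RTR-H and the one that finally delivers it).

At RTR-H: longest match for 183.98.229.112 is 183.98.224.0/19 -> RTR-A
At RTR-A: longest match for 183.98.229.112 is 183.64.0.0/10 -> RTR-E
At RTR-E: longest match for 183.98.229.112 is 183.98.128.0/17 -> directly connected

RTR-H → RTR-A → RTR-E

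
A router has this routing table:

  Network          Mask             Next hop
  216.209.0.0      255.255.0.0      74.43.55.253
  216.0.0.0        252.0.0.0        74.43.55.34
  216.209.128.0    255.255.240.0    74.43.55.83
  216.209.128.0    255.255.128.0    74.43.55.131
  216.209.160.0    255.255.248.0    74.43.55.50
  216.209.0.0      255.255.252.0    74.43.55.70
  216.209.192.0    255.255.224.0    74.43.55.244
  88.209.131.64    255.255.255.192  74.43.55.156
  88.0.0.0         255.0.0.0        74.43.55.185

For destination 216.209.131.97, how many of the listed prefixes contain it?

4

Prefixes containing 216.209.131.97:
  216.0.0.0/6 (216.0.0.0 - 219.255.255.255)
  216.209.0.0/16 (216.209.0.0 - 216.209.255.255)
  216.209.128.0/17 (216.209.128.0 - 216.209.255.255)
  216.209.128.0/20 (216.209.128.0 - 216.209.143.255)
Total matching entries: 4.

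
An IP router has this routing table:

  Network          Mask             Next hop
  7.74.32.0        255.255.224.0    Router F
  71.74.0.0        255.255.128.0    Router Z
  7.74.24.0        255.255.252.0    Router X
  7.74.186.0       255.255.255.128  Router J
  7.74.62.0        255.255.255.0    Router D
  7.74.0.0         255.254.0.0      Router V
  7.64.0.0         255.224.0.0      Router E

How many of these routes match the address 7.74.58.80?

3

Prefixes containing 7.74.58.80:
  7.64.0.0/11 (7.64.0.0 - 7.95.255.255)
  7.74.0.0/15 (7.74.0.0 - 7.75.255.255)
  7.74.32.0/19 (7.74.32.0 - 7.74.63.255)
Total matching entries: 3.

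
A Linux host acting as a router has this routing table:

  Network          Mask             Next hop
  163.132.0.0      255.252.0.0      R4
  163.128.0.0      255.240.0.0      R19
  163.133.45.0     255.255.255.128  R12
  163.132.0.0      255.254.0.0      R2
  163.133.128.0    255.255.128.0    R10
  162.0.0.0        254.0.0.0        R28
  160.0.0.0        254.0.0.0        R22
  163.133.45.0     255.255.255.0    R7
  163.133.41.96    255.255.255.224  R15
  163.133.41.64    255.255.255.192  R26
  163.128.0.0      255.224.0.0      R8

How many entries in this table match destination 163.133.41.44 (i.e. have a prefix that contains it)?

Prefixes containing 163.133.41.44:
  162.0.0.0/7 (162.0.0.0 - 163.255.255.255)
  163.128.0.0/11 (163.128.0.0 - 163.159.255.255)
  163.128.0.0/12 (163.128.0.0 - 163.143.255.255)
  163.132.0.0/14 (163.132.0.0 - 163.135.255.255)
  163.132.0.0/15 (163.132.0.0 - 163.133.255.255)
Total matching entries: 5.

5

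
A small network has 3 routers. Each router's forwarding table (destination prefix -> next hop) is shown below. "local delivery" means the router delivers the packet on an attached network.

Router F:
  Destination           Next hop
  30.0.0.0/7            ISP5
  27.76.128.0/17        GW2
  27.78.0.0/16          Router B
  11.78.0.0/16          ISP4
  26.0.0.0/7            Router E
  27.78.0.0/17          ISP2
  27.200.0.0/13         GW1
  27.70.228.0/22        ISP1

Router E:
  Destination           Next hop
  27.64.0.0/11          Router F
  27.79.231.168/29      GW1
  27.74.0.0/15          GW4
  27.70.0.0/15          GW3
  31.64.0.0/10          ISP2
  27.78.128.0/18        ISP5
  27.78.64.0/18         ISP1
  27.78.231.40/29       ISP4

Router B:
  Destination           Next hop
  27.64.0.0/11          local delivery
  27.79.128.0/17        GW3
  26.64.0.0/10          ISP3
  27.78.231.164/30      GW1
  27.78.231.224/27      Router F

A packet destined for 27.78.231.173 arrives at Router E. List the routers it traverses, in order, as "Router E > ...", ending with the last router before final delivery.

Router E > Router F > Router B

At Router E: longest match for 27.78.231.173 is 27.64.0.0/11 -> Router F
At Router F: longest match for 27.78.231.173 is 27.78.0.0/16 -> Router B
At Router B: longest match for 27.78.231.173 is 27.64.0.0/11 -> local delivery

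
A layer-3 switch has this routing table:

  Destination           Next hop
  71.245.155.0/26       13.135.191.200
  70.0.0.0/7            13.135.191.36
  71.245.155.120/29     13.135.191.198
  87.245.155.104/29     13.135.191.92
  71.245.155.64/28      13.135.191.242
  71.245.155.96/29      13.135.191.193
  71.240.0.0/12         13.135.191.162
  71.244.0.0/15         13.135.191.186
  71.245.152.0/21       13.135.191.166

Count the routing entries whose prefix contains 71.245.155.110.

Prefixes containing 71.245.155.110:
  70.0.0.0/7 (70.0.0.0 - 71.255.255.255)
  71.240.0.0/12 (71.240.0.0 - 71.255.255.255)
  71.244.0.0/15 (71.244.0.0 - 71.245.255.255)
  71.245.152.0/21 (71.245.152.0 - 71.245.159.255)
Total matching entries: 4.

4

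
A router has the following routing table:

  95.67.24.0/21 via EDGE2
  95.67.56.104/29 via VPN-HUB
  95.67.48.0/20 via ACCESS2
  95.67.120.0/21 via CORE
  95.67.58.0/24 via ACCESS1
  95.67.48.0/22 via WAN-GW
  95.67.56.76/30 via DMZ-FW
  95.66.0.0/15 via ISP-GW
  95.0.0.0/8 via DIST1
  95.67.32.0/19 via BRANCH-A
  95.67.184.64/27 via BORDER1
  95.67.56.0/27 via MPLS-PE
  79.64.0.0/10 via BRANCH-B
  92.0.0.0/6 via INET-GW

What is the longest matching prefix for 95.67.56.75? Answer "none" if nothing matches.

95.67.48.0/20

Entries matching 95.67.56.75:
  92.0.0.0/6 (92.0.0.0 - 95.255.255.255)
  95.0.0.0/8 (95.0.0.0 - 95.255.255.255)
  95.66.0.0/15 (95.66.0.0 - 95.67.255.255)
  95.67.32.0/19 (95.67.32.0 - 95.67.63.255)
  95.67.48.0/20 (95.67.48.0 - 95.67.63.255)
Most specific is 95.67.48.0/20.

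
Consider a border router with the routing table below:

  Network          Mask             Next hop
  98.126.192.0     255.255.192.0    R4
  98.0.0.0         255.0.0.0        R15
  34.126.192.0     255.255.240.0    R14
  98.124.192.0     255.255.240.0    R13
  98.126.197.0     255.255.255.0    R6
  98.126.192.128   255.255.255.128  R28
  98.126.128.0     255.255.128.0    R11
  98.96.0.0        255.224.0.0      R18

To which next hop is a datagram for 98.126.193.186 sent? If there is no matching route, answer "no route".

Routes whose prefix contains 98.126.193.186:
  98.0.0.0/8 (98.0.0.0 - 98.255.255.255) -> R15
  98.96.0.0/11 (98.96.0.0 - 98.127.255.255) -> R18
  98.126.128.0/17 (98.126.128.0 - 98.126.255.255) -> R11
  98.126.192.0/18 (98.126.192.0 - 98.126.255.255) -> R4
More-specific entries that do NOT match:
  98.126.192.128/25 (98.126.192.128 - 98.126.192.255) does not contain 98.126.193.186
  98.126.197.0/24 (98.126.197.0 - 98.126.197.255) does not contain 98.126.193.186
  34.126.192.0/20 (34.126.192.0 - 34.126.207.255) does not contain 98.126.193.186
  98.124.192.0/20 (98.124.192.0 - 98.124.207.255) does not contain 98.126.193.186
Longest matching prefix is /18 -> next hop R4.

R4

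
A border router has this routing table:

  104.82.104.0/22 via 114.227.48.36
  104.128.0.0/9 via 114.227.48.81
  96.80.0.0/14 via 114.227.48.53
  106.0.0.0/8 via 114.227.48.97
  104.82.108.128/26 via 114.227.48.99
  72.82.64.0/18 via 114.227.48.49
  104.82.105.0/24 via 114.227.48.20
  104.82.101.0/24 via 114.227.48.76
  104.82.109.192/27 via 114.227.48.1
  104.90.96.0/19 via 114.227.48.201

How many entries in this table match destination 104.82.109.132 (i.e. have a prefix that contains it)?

No listed prefix contains 104.82.109.132.
Total matching entries: 0.

0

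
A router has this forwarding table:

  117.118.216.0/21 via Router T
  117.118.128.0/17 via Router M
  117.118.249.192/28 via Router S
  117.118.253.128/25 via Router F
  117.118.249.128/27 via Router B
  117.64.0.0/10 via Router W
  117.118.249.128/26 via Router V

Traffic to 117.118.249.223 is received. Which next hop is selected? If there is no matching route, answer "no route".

Routes whose prefix contains 117.118.249.223:
  117.64.0.0/10 (117.64.0.0 - 117.127.255.255) -> Router W
  117.118.128.0/17 (117.118.128.0 - 117.118.255.255) -> Router M
More-specific entries that do NOT match:
  117.118.249.192/28 (117.118.249.192 - 117.118.249.207) does not contain 117.118.249.223
  117.118.249.128/27 (117.118.249.128 - 117.118.249.159) does not contain 117.118.249.223
  117.118.249.128/26 (117.118.249.128 - 117.118.249.191) does not contain 117.118.249.223
  117.118.253.128/25 (117.118.253.128 - 117.118.253.255) does not contain 117.118.249.223
  117.118.216.0/21 (117.118.216.0 - 117.118.223.255) does not contain 117.118.249.223
Longest matching prefix is /17 -> next hop Router M.

Router M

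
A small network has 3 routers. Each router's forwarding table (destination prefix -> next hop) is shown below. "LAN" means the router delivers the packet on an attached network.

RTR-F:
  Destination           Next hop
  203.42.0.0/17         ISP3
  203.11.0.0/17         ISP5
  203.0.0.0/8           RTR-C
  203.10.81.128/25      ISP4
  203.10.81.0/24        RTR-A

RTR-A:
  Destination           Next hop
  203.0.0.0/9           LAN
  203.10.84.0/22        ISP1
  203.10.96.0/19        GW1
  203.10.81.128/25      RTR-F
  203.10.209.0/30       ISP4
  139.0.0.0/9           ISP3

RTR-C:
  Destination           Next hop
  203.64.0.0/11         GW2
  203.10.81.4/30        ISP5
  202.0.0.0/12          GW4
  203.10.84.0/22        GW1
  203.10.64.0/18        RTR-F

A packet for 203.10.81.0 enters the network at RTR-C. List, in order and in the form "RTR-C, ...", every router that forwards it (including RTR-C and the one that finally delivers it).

RTR-C, RTR-F, RTR-A

At RTR-C: longest match for 203.10.81.0 is 203.10.64.0/18 -> RTR-F
At RTR-F: longest match for 203.10.81.0 is 203.10.81.0/24 -> RTR-A
At RTR-A: longest match for 203.10.81.0 is 203.0.0.0/9 -> LAN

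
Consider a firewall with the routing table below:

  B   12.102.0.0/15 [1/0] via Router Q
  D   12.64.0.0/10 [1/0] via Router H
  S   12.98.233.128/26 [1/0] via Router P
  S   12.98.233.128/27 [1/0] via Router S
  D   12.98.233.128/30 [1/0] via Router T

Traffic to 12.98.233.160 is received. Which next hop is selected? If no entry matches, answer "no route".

Router P

Routes whose prefix contains 12.98.233.160:
  12.64.0.0/10 (12.64.0.0 - 12.127.255.255) -> Router H
  12.98.233.128/26 (12.98.233.128 - 12.98.233.191) -> Router P
More-specific entries that do NOT match:
  12.98.233.128/30 (12.98.233.128 - 12.98.233.131) does not contain 12.98.233.160
  12.98.233.128/27 (12.98.233.128 - 12.98.233.159) does not contain 12.98.233.160
Longest matching prefix is /26 -> next hop Router P.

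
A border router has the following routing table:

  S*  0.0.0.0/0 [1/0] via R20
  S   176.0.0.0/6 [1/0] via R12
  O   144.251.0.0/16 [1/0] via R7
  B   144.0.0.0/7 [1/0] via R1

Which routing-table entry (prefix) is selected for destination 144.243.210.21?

Entries matching 144.243.210.21:
  0.0.0.0/0 (default, matches everything)
  144.0.0.0/7 (144.0.0.0 - 145.255.255.255)
Most specific is 144.0.0.0/7.

144.0.0.0/7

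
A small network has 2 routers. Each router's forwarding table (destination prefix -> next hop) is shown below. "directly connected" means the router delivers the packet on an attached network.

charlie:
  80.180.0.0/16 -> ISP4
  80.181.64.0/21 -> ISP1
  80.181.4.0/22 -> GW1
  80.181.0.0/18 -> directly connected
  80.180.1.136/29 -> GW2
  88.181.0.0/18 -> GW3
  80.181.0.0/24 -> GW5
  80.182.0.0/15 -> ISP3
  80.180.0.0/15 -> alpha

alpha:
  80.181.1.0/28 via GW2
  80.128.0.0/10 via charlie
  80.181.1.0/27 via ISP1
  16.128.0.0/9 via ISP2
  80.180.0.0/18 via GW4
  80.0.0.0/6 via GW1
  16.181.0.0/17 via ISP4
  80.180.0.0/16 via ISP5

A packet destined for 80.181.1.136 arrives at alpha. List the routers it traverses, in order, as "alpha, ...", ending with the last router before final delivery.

At alpha: longest match for 80.181.1.136 is 80.128.0.0/10 -> charlie
At charlie: longest match for 80.181.1.136 is 80.181.0.0/18 -> directly connected

alpha, charlie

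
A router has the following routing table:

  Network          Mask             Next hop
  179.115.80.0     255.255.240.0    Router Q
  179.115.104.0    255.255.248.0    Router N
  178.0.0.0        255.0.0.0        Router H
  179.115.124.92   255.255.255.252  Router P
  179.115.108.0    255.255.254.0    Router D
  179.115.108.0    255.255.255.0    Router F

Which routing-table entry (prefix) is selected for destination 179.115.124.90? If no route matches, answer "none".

none

179.115.124.90 is outside every listed prefix and there is no default route.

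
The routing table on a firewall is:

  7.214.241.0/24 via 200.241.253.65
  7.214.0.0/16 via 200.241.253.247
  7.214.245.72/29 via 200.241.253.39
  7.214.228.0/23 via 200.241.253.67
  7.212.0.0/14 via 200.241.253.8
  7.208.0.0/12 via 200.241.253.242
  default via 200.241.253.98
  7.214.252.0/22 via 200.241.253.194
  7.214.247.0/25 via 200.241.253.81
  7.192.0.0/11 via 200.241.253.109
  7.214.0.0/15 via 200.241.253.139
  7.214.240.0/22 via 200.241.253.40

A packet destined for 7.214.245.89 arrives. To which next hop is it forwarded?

200.241.253.247

Routes whose prefix contains 7.214.245.89:
  0.0.0.0/0 (default, matches everything) -> 200.241.253.98
  7.192.0.0/11 (7.192.0.0 - 7.223.255.255) -> 200.241.253.109
  7.208.0.0/12 (7.208.0.0 - 7.223.255.255) -> 200.241.253.242
  7.212.0.0/14 (7.212.0.0 - 7.215.255.255) -> 200.241.253.8
  7.214.0.0/15 (7.214.0.0 - 7.215.255.255) -> 200.241.253.139
  7.214.0.0/16 (7.214.0.0 - 7.214.255.255) -> 200.241.253.247
More-specific entries that do NOT match:
  7.214.245.72/29 (7.214.245.72 - 7.214.245.79) does not contain 7.214.245.89
  7.214.247.0/25 (7.214.247.0 - 7.214.247.127) does not contain 7.214.245.89
  7.214.241.0/24 (7.214.241.0 - 7.214.241.255) does not contain 7.214.245.89
  7.214.228.0/23 (7.214.228.0 - 7.214.229.255) does not contain 7.214.245.89
  7.214.252.0/22 (7.214.252.0 - 7.214.255.255) does not contain 7.214.245.89
  7.214.240.0/22 (7.214.240.0 - 7.214.243.255) does not contain 7.214.245.89
Longest matching prefix is /16 -> next hop 200.241.253.247.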